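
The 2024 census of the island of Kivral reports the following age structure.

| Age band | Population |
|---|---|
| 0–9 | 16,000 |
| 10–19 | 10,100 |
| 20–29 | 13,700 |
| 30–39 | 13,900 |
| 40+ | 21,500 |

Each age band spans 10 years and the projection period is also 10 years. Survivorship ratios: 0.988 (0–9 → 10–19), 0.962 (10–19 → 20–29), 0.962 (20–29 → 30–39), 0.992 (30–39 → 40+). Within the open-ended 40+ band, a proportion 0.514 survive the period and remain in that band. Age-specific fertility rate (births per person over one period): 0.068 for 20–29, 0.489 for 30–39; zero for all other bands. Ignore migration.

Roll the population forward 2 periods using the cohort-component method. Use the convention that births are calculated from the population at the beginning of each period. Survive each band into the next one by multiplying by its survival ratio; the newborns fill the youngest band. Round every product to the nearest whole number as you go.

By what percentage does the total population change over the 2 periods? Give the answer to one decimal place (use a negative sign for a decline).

— Period 1 —
Births: 13700 × 0.068 = 932 ; 13900 × 0.489 = 6797 → total 7729
10–19: 16000 × 0.988 = 15808
20–29: 10100 × 0.962 = 9716
30–39: 13700 × 0.962 = 13179
40+: 13900 × 0.992 + 21500 × 0.514 = 13789 + 11051 = 24840
End of period: [7729, 15808, 9716, 13179, 24840]
— Period 2 —
Births: 9716 × 0.068 = 661 ; 13179 × 0.489 = 6445 → total 7106
10–19: 7729 × 0.988 = 7636
20–29: 15808 × 0.962 = 15207
30–39: 9716 × 0.962 = 9347
40+: 13179 × 0.992 + 24840 × 0.514 = 13074 + 12768 = 25842
End of period: [7106, 7636, 15207, 9347, 25842]
Total: 75200 → 65138; change = -10062; percentage change = -13.4%

-13.4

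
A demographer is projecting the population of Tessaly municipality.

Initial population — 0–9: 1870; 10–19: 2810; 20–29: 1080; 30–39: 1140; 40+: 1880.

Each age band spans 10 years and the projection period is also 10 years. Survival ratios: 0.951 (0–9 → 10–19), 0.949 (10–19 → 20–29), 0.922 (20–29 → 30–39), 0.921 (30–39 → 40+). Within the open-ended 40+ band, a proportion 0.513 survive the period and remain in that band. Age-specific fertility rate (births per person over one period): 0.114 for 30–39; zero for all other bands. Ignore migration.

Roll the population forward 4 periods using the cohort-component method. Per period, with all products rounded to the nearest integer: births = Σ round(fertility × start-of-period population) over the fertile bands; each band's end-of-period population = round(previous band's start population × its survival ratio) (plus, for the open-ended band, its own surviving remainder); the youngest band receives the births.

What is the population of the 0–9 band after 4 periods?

Period 1.
Births: 1140 * 0.114 = 130
10–19: 1870 * 0.951 = 1778
20–29: 2810 * 0.949 = 2667
30–39: 1080 * 0.922 = 996
40+: 1140 * 0.921 + 1880 * 0.513 = 1050 + 964 = 2014
Giving 130 / 1778 / 2667 / 996 / 2014.
Period 2.
Births: 996 * 0.114 = 114
10–19: 130 * 0.951 = 124
20–29: 1778 * 0.949 = 1687
30–39: 2667 * 0.922 = 2459
40+: 996 * 0.921 + 2014 * 0.513 = 917 + 1033 = 1950
Giving 114 / 124 / 1687 / 2459 / 1950.
Period 3.
Births: 2459 * 0.114 = 280
10–19: 114 * 0.951 = 108
20–29: 124 * 0.949 = 118
30–39: 1687 * 0.922 = 1555
40+: 2459 * 0.921 + 1950 * 0.513 = 2265 + 1000 = 3265
Giving 280 / 108 / 118 / 1555 / 3265.
Period 4.
Births: 1555 * 0.114 = 177
10–19: 280 * 0.951 = 266
20–29: 108 * 0.949 = 102
30–39: 118 * 0.922 = 109
40+: 1555 * 0.921 + 3265 * 0.513 = 1432 + 1675 = 3107
Giving 177 / 266 / 102 / 109 / 3107.

177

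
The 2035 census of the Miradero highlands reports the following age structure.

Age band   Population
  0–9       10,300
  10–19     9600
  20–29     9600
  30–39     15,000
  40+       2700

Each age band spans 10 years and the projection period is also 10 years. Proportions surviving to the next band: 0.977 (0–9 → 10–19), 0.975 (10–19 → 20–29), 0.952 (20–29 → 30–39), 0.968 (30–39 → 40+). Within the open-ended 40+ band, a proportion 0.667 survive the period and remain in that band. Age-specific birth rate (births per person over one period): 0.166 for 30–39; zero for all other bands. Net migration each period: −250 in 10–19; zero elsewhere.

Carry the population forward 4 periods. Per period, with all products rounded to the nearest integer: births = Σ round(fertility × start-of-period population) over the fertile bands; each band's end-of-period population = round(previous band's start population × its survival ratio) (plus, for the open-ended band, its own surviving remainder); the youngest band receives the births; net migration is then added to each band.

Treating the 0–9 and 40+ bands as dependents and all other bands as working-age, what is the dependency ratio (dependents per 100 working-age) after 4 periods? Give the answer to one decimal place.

562.3

Period 1.
Births: 15000 × 0.166 = 2490
10–19: 10300 × 0.977 = 10063
20–29: 9600 × 0.975 = 9360
30–39: 9600 × 0.952 = 9139
40+: 15000 × 0.968 + 2700 × 0.667 = 14520 + 1801 = 16321
Net migration: 10–19 − 250 → 9813
End of period: [2490, 9813, 9360, 9139, 16321]
Period 2.
Births: 9139 × 0.166 = 1517
10–19: 2490 × 0.977 = 2433
20–29: 9813 × 0.975 = 9568
30–39: 9360 × 0.952 = 8911
40+: 9139 × 0.968 + 16321 × 0.667 = 8847 + 10886 = 19733
Net migration: 10–19 − 250 → 2183
End of period: [1517, 2183, 9568, 8911, 19733]
Period 3.
Births: 8911 × 0.166 = 1479
10–19: 1517 × 0.977 = 1482
20–29: 2183 × 0.975 = 2128
30–39: 9568 × 0.952 = 9109
40+: 8911 × 0.968 + 19733 × 0.667 = 8626 + 13162 = 21788
Net migration: 10–19 − 250 → 1232
End of period: [1479, 1232, 2128, 9109, 21788]
Period 4.
Births: 9109 × 0.166 = 1512
10–19: 1479 × 0.977 = 1445
20–29: 1232 × 0.975 = 1201
30–39: 2128 × 0.952 = 2026
40+: 9109 × 0.968 + 21788 × 0.667 = 8818 + 14533 = 23351
Net migration: 10–19 − 250 → 1195
End of period: [1512, 1195, 1201, 2026, 23351]
Dependents (band 0–9 + band 40+) = 1512 + 23351 = 24863; working-age = 4422; ratio = 24863/4422 × 100 = 562.3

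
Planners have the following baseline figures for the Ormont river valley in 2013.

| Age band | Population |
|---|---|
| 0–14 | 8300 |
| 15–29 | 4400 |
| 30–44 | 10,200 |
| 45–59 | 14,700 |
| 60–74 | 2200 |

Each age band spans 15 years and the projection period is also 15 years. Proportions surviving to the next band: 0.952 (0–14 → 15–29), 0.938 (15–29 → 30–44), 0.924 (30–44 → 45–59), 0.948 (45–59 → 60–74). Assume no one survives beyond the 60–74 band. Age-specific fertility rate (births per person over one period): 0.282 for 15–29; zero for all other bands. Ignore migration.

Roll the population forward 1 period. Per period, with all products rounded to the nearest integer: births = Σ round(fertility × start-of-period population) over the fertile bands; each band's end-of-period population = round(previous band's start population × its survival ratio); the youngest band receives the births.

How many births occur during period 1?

1241

Period 1.
Births: 4400 * 0.282 = 1241
15–29: 8300 * 0.952 = 7902
30–44: 4400 * 0.938 = 4127
45–59: 10200 * 0.924 = 9425
60–74: 14700 * 0.948 = 13936
End of period: [1241, 7902, 4127, 9425, 13936]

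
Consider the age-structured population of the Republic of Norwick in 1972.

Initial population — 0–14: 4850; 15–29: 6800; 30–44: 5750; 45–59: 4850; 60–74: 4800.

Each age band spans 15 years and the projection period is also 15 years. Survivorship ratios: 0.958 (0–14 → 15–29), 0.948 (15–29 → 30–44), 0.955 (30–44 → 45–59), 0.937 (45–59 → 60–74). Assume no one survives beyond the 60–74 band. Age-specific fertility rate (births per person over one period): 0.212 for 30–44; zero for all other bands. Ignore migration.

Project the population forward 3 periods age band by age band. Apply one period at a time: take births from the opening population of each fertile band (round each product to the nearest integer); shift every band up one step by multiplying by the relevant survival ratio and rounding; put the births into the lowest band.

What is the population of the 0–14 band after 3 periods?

Call the groups 1 to 5, youngest first.
Period 1:
Births: 5750 × 0.212 = 1219
Group 2: 4850 × 0.958 = 4646
Group 3: 6800 × 0.948 = 6446
Group 4: 5750 × 0.955 = 5491
Group 5: 4850 × 0.937 = 4544
Giving 1219 / 4646 / 6446 / 5491 / 4544.
Period 2:
Births: 6446 × 0.212 = 1367
Group 2: 1219 × 0.958 = 1168
Group 3: 4646 × 0.948 = 4404
Group 4: 6446 × 0.955 = 6156
Group 5: 5491 × 0.937 = 5145
Giving 1367 / 1168 / 4404 / 6156 / 5145.
Period 3:
Births: 4404 × 0.212 = 934
Group 2: 1367 × 0.958 = 1310
Group 3: 1168 × 0.948 = 1107
Group 4: 4404 × 0.955 = 4206
Group 5: 6156 × 0.937 = 5768
Giving 934 / 1310 / 1107 / 4206 / 5768.

934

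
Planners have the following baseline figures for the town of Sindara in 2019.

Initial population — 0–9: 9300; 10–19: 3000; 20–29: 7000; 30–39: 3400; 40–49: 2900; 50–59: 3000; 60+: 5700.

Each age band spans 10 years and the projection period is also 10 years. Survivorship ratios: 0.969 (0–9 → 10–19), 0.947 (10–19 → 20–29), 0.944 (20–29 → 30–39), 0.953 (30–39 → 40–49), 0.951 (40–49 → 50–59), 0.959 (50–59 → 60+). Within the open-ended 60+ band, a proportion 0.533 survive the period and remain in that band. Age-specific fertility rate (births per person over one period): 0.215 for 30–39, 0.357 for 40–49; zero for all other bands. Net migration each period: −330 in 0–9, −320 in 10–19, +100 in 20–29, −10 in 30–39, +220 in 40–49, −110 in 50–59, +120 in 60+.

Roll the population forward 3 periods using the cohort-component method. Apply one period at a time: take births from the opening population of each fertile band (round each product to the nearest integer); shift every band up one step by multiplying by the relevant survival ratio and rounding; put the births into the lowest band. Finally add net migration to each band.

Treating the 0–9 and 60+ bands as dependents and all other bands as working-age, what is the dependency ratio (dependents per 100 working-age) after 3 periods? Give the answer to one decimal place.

Numbering the bands 1..7 from youngest to oldest:
Period 1:
Births: 3400 × 0.215 = 731 ; 2900 × 0.357 = 1035 → total 1766
Band 2: 9300 × 0.969 = 9012
Band 3: 3000 × 0.947 = 2841
Band 4: 7000 × 0.944 = 6608
Band 5: 3400 × 0.953 = 3240
Band 6: 2900 × 0.951 = 2758
Band 7: 3000 × 0.959 + 5700 × 0.533 = 2877 + 3038 = 5915
Net migration: Band 1 − 330 → 1436; Band 2 − 320 → 8692; Band 3 + 100 → 2941; Band 4 − 10 → 6598; Band 5 + 220 → 3460; Band 6 − 110 → 2648; Band 7 + 120 → 6035
→ [1436, 8692, 2941, 6598, 3460, 2648, 6035]
Period 2:
Births: 6598 × 0.215 = 1419 ; 3460 × 0.357 = 1235 → total 2654
Band 2: 1436 × 0.969 = 1391
Band 3: 8692 × 0.947 = 8231
Band 4: 2941 × 0.944 = 2776
Band 5: 6598 × 0.953 = 6288
Band 6: 3460 × 0.951 = 3290
Band 7: 2648 × 0.959 + 6035 × 0.533 = 2539 + 3217 = 5756
Net migration: Band 1 − 330 → 2324; Band 2 − 320 → 1071; Band 3 + 100 → 8331; Band 4 − 10 → 2766; Band 5 + 220 → 6508; Band 6 − 110 → 3180; Band 7 + 120 → 5876
→ [2324, 1071, 8331, 2766, 6508, 3180, 5876]
Period 3:
Births: 2766 × 0.215 = 595 ; 6508 × 0.357 = 2323 → total 2918
Band 2: 2324 × 0.969 = 2252
Band 3: 1071 × 0.947 = 1014
Band 4: 8331 × 0.944 = 7864
Band 5: 2766 × 0.953 = 2636
Band 6: 6508 × 0.951 = 6189
Band 7: 3180 × 0.959 + 5876 × 0.533 = 3050 + 3132 = 6182
Net migration: Band 1 − 330 → 2588; Band 2 − 320 → 1932; Band 3 + 100 → 1114; Band 4 − 10 → 7854; Band 5 + 220 → 2856; Band 6 − 110 → 6079; Band 7 + 120 → 6302
→ [2588, 1932, 1114, 7854, 2856, 6079, 6302]
Dependents (band 0–9 + band 60+) = 2588 + 6302 = 8890; working-age = 19835; ratio = 8890/19835 × 100 = 44.8

44.8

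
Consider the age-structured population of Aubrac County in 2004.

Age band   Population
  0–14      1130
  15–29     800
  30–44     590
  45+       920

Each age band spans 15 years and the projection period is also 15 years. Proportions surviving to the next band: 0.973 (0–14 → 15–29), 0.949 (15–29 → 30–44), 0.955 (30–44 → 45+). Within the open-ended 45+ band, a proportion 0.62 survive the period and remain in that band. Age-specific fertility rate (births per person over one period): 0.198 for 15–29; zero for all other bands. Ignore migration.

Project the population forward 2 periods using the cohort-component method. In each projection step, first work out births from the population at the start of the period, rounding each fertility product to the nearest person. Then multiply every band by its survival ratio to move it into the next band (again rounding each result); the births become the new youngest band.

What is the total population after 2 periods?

2842

Let band 1 be 0–14 through band 4 = 45+.
Period 1:
Births: 800 × 0.198 = 158
Band 2: 1130 × 0.973 = 1099
Band 3: 800 × 0.949 = 759
Band 4: 590 × 0.955 + 920 × 0.62 = 563 + 570 = 1133
Giving 158 / 1099 / 759 / 1133.
Period 2:
Births: 1099 × 0.198 = 218
Band 2: 158 × 0.973 = 154
Band 3: 1099 × 0.949 = 1043
Band 4: 759 × 0.955 + 1133 × 0.62 = 725 + 702 = 1427
Giving 218 / 154 / 1043 / 1427.
Total after period 2: 218 + 154 + 1043 + 1427 = 2842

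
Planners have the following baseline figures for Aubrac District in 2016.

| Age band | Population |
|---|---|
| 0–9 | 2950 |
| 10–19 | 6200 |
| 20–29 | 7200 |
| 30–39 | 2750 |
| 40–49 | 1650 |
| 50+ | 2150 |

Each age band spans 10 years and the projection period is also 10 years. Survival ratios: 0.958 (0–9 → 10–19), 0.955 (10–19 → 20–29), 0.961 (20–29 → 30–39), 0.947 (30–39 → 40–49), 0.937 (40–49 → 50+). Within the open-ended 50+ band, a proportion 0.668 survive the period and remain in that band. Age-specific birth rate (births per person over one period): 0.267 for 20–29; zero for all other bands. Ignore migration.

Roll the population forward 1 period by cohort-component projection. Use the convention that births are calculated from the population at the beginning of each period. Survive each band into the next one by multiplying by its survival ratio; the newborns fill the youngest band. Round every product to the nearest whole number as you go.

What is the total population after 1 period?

Numbering the groups 1..6 from youngest to oldest:
Period 1:
Births: 7200 × 0.267 = 1922
Group 2: 2950 × 0.958 = 2826
Group 3: 6200 × 0.955 = 5921
Group 4: 7200 × 0.961 = 6919
Group 5: 2750 × 0.947 = 2604
Group 6: 1650 × 0.937 + 2150 × 0.668 = 1546 + 1436 = 2982
→ [1922, 2826, 5921, 6919, 2604, 2982]
Total after period 1: 1922 + 2826 + 5921 + 6919 + 2604 + 2982 = 23174

23174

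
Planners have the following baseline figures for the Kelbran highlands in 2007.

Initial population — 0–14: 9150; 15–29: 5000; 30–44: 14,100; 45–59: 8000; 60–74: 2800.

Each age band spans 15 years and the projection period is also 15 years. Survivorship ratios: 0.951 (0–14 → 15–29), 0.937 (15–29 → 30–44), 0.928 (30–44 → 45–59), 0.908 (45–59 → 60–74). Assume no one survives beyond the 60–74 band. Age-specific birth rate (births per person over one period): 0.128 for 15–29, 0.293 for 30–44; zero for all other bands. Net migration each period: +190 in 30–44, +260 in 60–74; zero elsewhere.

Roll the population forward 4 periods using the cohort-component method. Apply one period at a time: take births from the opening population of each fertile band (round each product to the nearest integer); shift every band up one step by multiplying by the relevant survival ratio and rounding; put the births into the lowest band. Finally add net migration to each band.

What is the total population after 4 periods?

18355

Period 1:
Births: 5000 × 0.128 = 640 ; 14100 × 0.293 = 4131 → total 4771
15–29: 9150 × 0.951 = 8702
30–44: 5000 × 0.937 = 4685
45–59: 14100 × 0.928 = 13085
60–74: 8000 × 0.908 = 7264
Net migration: 30–44 + 190 → 4875; 60–74 + 260 → 7524
Giving 4771 / 8702 / 4875 / 13085 / 7524.
Period 2:
Births: 8702 × 0.128 = 1114 ; 4875 × 0.293 = 1428 → total 2542
15–29: 4771 × 0.951 = 4537
30–44: 8702 × 0.937 = 8154
45–59: 4875 × 0.928 = 4524
60–74: 13085 × 0.908 = 11881
Net migration: 30–44 + 190 → 8344; 60–74 + 260 → 12141
Giving 2542 / 4537 / 8344 / 4524 / 12141.
Period 3:
Births: 4537 × 0.128 = 581 ; 8344 × 0.293 = 2445 → total 3026
15–29: 2542 × 0.951 = 2417
30–44: 4537 × 0.937 = 4251
45–59: 8344 × 0.928 = 7743
60–74: 4524 × 0.908 = 4108
Net migration: 30–44 + 190 → 4441; 60–74 + 260 → 4368
Giving 3026 / 2417 / 4441 / 7743 / 4368.
Period 4:
Births: 2417 × 0.128 = 309 ; 4441 × 0.293 = 1301 → total 1610
15–29: 3026 × 0.951 = 2878
30–44: 2417 × 0.937 = 2265
45–59: 4441 × 0.928 = 4121
60–74: 7743 × 0.908 = 7031
Net migration: 30–44 + 190 → 2455; 60–74 + 260 → 7291
Giving 1610 / 2878 / 2455 / 4121 / 7291.
Total after period 4: 1610 + 2878 + 2455 + 4121 + 7291 = 18355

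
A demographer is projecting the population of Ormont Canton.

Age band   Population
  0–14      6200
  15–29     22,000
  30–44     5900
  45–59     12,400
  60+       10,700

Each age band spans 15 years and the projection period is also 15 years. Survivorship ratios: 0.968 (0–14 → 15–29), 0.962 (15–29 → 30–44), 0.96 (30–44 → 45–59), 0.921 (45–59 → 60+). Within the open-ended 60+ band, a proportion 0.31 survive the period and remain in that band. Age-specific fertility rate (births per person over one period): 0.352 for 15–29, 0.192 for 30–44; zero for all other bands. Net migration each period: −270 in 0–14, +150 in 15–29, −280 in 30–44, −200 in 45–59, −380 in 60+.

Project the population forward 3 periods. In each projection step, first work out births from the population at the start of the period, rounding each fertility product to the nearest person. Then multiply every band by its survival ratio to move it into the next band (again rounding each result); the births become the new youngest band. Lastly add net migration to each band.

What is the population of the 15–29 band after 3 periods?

5867

(Groups numbered youngest = 1 to oldest = 5.)
— Period 1 —
Births: 22000 × 0.352 = 7744 ; 5900 × 0.192 = 1133 ⇒ total 8877
Group 2: 6200 × 0.968 = 6002
Group 3: 22000 × 0.962 = 21164
Group 4: 5900 × 0.96 = 5664
Group 5: 12400 × 0.921 + 10700 × 0.31 = 11420 + 3317 = 14737
Net migration: Group 1 − 270 → 8607; Group 2 + 150 → 6152; Group 3 − 280 → 20884; Group 4 − 200 → 5464; Group 5 − 380 → 14357
Giving 8607 / 6152 / 20884 / 5464 / 14357.
— Period 2 —
Births: 6152 × 0.352 = 2166 ; 20884 × 0.192 = 4010 ⇒ total 6176
Group 2: 8607 × 0.968 = 8332
Group 3: 6152 × 0.962 = 5918
Group 4: 20884 × 0.96 = 20049
Group 5: 5464 × 0.921 + 14357 × 0.31 = 5032 + 4451 = 9483
Net migration: Group 1 − 270 → 5906; Group 2 + 150 → 8482; Group 3 − 280 → 5638; Group 4 − 200 → 19849; Group 5 − 380 → 9103
Giving 5906 / 8482 / 5638 / 19849 / 9103.
— Period 3 —
Births: 8482 × 0.352 = 2986 ; 5638 × 0.192 = 1082 ⇒ total 4068
Group 2: 5906 × 0.968 = 5717
Group 3: 8482 × 0.962 = 8160
Group 4: 5638 × 0.96 = 5412
Group 5: 19849 × 0.921 + 9103 × 0.31 = 18281 + 2822 = 21103
Net migration: Group 1 − 270 → 3798; Group 2 + 150 → 5867; Group 3 − 280 → 7880; Group 4 − 200 → 5212; Group 5 − 380 → 20723
Giving 3798 / 5867 / 7880 / 5212 / 20723.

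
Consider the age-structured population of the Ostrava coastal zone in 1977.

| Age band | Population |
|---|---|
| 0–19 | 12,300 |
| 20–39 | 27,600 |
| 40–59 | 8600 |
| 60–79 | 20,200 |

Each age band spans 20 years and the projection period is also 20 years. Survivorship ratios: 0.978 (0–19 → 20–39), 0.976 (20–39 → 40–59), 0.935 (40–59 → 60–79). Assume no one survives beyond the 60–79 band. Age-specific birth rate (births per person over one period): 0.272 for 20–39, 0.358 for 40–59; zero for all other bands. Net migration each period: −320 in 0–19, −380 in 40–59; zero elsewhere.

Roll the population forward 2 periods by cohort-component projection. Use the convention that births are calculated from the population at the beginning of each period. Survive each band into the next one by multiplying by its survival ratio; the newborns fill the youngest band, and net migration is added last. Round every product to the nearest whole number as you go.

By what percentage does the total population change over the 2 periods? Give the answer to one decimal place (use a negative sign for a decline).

[period 1]
Births: 27600 × 0.272 = 7507  |  8600 × 0.358 = 3079 — total 10586
20–39: 12300 × 0.978 = 12029
40–59: 27600 × 0.976 = 26938
60–79: 8600 × 0.935 = 8041
Net migration: 0–19 − 320 → 10266; 40–59 − 380 → 26558
→ [10266, 12029, 26558, 8041]
[period 2]
Births: 12029 × 0.272 = 3272  |  26558 × 0.358 = 9508 — total 12780
20–39: 10266 × 0.978 = 10040
40–59: 12029 × 0.976 = 11740
60–79: 26558 × 0.935 = 24832
Net migration: 0–19 − 320 → 12460; 40–59 − 380 → 11360
→ [12460, 10040, 11360, 24832]
Total: 68700 → 58692; change = -10008; percentage change = -14.6%

-14.6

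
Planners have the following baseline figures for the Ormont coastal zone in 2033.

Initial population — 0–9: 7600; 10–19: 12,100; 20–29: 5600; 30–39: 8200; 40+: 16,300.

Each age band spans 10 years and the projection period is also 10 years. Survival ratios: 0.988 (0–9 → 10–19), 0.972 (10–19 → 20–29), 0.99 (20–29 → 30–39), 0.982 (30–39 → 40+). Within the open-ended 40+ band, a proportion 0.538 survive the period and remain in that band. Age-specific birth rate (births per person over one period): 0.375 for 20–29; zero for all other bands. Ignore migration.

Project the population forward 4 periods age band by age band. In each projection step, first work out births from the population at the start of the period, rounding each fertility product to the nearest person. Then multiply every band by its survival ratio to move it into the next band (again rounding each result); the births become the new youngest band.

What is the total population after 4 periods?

27134

Call the bands 1 to 5, youngest first.
After projecting period 1:
Births: 5600 * 0.375 = 2100
Band 2: 7600 * 0.988 = 7509
Band 3: 12100 * 0.972 = 11761
Band 4: 5600 * 0.99 = 5544
Band 5: 8200 * 0.982 + 16300 * 0.538 = 8052 + 8769 = 16821
Population now: 0–9=2100, 10–19=7509, 20–29=11761, 30–39=5544, 40+=16821
After projecting period 2:
Births: 11761 * 0.375 = 4410
Band 2: 2100 * 0.988 = 2075
Band 3: 7509 * 0.972 = 7299
Band 4: 11761 * 0.99 = 11643
Band 5: 5544 * 0.982 + 16821 * 0.538 = 5444 + 9050 = 14494
Population now: 0–9=4410, 10–19=2075, 20–29=7299, 30–39=11643, 40+=14494
After projecting period 3:
Births: 7299 * 0.375 = 2737
Band 2: 4410 * 0.988 = 4357
Band 3: 2075 * 0.972 = 2017
Band 4: 7299 * 0.99 = 7226
Band 5: 11643 * 0.982 + 14494 * 0.538 = 11433 + 7798 = 19231
Population now: 0–9=2737, 10–19=4357, 20–29=2017, 30–39=7226, 40+=19231
After projecting period 4:
Births: 2017 * 0.375 = 756
Band 2: 2737 * 0.988 = 2704
Band 3: 4357 * 0.972 = 4235
Band 4: 2017 * 0.99 = 1997
Band 5: 7226 * 0.982 + 19231 * 0.538 = 7096 + 10346 = 17442
Population now: 0–9=756, 10–19=2704, 20–29=4235, 30–39=1997, 40+=17442
Total after period 4: 756 + 2704 + 4235 + 1997 + 17442 = 27134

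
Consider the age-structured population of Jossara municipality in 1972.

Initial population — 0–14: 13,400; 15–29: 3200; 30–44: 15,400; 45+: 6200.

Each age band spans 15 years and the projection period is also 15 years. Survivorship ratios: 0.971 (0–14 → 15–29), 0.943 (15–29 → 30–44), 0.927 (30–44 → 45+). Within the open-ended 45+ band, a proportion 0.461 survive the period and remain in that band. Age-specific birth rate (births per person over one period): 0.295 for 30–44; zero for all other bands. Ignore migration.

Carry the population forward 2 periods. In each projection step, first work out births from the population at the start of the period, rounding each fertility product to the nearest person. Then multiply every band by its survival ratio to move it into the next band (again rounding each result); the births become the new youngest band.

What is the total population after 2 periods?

Call the groups 1 to 4, youngest first.
— Period 1 —
Births: 15400 * 0.295 = 4543
Group 2: 13400 * 0.971 = 13011
Group 3: 3200 * 0.943 = 3018
Group 4: 15400 * 0.927 + 6200 * 0.461 = 14276 + 2858 = 17134
Population now: 0–14=4543, 15–29=13011, 30–44=3018, 45+=17134
— Period 2 —
Births: 3018 * 0.295 = 890
Group 2: 4543 * 0.971 = 4411
Group 3: 13011 * 0.943 = 12269
Group 4: 3018 * 0.927 + 17134 * 0.461 = 2798 + 7899 = 10697
Population now: 0–14=890, 15–29=4411, 30–44=12269, 45+=10697
Total after period 2: 890 + 4411 + 12269 + 10697 = 28267

28267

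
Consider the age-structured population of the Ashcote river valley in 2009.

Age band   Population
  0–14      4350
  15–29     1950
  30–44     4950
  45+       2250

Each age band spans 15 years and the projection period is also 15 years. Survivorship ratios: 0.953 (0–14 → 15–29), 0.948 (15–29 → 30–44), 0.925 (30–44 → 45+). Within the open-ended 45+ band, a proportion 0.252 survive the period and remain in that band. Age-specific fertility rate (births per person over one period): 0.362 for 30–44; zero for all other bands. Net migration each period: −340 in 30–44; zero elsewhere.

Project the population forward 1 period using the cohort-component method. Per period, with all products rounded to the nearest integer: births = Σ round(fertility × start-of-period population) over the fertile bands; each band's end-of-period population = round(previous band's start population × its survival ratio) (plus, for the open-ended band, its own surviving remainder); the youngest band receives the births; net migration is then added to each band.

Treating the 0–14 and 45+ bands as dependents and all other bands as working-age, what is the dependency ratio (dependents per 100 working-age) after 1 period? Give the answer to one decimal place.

Period 1:
Births: 4950 * 0.362 = 1792
15–29: 4350 * 0.953 = 4146
30–44: 1950 * 0.948 = 1849
45+: 4950 * 0.925 + 2250 * 0.252 = 4579 + 567 = 5146
Net migration: 30–44 − 340 → 1509
Population now: 0–14=1792, 15–29=4146, 30–44=1509, 45+=5146
Dependents (band 0–14 + band 45+) = 1792 + 5146 = 6938; working-age = 5655; ratio = 6938/5655 × 100 = 122.7

122.7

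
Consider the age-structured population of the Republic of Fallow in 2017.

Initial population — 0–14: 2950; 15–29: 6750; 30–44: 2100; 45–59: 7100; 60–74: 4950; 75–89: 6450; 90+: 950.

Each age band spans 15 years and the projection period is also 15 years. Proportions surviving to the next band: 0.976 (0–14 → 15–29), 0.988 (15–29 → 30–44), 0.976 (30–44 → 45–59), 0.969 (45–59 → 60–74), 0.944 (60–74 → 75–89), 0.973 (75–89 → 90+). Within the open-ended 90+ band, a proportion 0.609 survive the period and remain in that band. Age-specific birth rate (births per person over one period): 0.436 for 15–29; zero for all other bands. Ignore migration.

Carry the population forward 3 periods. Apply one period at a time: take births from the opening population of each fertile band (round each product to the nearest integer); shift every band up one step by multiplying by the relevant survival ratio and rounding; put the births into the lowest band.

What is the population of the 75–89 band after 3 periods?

1875

After projecting period 1:
Births: 6750 × 0.436 = 2943
15–29: 2950 × 0.976 = 2879
30–44: 6750 × 0.988 = 6669
45–59: 2100 × 0.976 = 2050
60–74: 7100 × 0.969 = 6880
75–89: 4950 × 0.944 = 4673
90+: 6450 × 0.973 + 950 × 0.609 = 6276 + 579 = 6855
Population now: 0–14=2943, 15–29=2879, 30–44=6669, 45–59=2050, 60–74=6880, 75–89=4673, 90+=6855
After projecting period 2:
Births: 2879 × 0.436 = 1255
15–29: 2943 × 0.976 = 2872
30–44: 2879 × 0.988 = 2844
45–59: 6669 × 0.976 = 6509
60–74: 2050 × 0.969 = 1986
75–89: 6880 × 0.944 = 6495
90+: 4673 × 0.973 + 6855 × 0.609 = 4547 + 4175 = 8722
Population now: 0–14=1255, 15–29=2872, 30–44=2844, 45–59=6509, 60–74=1986, 75–89=6495, 90+=8722
After projecting period 3:
Births: 2872 × 0.436 = 1252
15–29: 1255 × 0.976 = 1225
30–44: 2872 × 0.988 = 2838
45–59: 2844 × 0.976 = 2776
60–74: 6509 × 0.969 = 6307
75–89: 1986 × 0.944 = 1875
90+: 6495 × 0.973 + 8722 × 0.609 = 6320 + 5312 = 11632
Population now: 0–14=1252, 15–29=1225, 30–44=2838, 45–59=2776, 60–74=6307, 75–89=1875, 90+=11632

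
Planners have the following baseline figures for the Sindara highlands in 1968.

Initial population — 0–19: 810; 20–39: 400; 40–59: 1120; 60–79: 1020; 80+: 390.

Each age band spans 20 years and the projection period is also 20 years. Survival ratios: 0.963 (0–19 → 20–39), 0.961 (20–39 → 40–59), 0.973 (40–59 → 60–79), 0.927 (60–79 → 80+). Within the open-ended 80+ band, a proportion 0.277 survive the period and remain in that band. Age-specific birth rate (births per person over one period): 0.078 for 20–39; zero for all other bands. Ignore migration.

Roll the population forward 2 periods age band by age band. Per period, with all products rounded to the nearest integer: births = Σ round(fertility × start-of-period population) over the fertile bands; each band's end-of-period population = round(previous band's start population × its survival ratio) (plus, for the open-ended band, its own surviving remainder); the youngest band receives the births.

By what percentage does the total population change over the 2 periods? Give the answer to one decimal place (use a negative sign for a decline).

Call the groups 1 to 5, youngest first.
After projecting period 1:
Births: 400 × 0.078 = 31
Group 2: 810 × 0.963 = 780
Group 3: 400 × 0.961 = 384
Group 4: 1120 × 0.973 = 1090
Group 5: 1020 × 0.927 + 390 × 0.277 = 946 + 108 = 1054
→ [31, 780, 384, 1090, 1054]
After projecting period 2:
Births: 780 × 0.078 = 61
Group 2: 31 × 0.963 = 30
Group 3: 780 × 0.961 = 750
Group 4: 384 × 0.973 = 374
Group 5: 1090 × 0.927 + 1054 × 0.277 = 1010 + 292 = 1302
→ [61, 30, 750, 374, 1302]
Total: 3740 → 2517; change = -1223; percentage change = -32.7%

-32.7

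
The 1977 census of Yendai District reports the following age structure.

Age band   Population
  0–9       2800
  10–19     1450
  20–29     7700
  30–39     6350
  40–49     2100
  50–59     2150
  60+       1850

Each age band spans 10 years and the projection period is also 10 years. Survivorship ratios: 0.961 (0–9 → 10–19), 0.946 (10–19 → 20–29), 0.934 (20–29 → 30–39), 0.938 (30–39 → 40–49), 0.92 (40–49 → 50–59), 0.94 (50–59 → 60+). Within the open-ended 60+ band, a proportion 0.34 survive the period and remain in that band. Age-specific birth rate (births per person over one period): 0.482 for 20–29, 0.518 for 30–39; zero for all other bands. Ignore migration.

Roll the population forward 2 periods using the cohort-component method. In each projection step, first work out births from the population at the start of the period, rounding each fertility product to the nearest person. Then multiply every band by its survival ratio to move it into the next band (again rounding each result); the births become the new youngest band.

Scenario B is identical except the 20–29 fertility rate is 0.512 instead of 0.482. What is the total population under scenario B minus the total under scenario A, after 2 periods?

263

Numbering the bands 1..7 from youngest to oldest:
Period 1.
Births: 7700 * 0.482 = 3711, 6350 * 0.518 = 3289 ⇒ total 7000
Band 2: 2800 * 0.961 = 2691
Band 3: 1450 * 0.946 = 1372
Band 4: 7700 * 0.934 = 7192
Band 5: 6350 * 0.938 = 5956
Band 6: 2100 * 0.92 = 1932
Band 7: 2150 * 0.94 + 1850 * 0.34 = 2021 + 629 = 2650
Giving 7000 / 2691 / 1372 / 7192 / 5956 / 1932 / 2650.
Period 2.
Births: 1372 * 0.482 = 661, 7192 * 0.518 = 3725 ⇒ total 4386
Band 2: 7000 * 0.961 = 6727
Band 3: 2691 * 0.946 = 2546
Band 4: 1372 * 0.934 = 1281
Band 5: 7192 * 0.938 = 6746
Band 6: 5956 * 0.92 = 5480
Band 7: 1932 * 0.94 + 2650 * 0.34 = 1816 + 901 = 2717
Giving 4386 / 6727 / 2546 / 1281 / 6746 / 5480 / 2717.
Scenario A total after 2 periods: 29883
Scenario B projection —
Period 1.
Births: 7700 * 0.512 = 3942, 6350 * 0.518 = 3289 ⇒ total 7231
Band 2: 2800 * 0.961 = 2691
Band 3: 1450 * 0.946 = 1372
Band 4: 7700 * 0.934 = 7192
Band 5: 6350 * 0.938 = 5956
Band 6: 2100 * 0.92 = 1932
Band 7: 2150 * 0.94 + 1850 * 0.34 = 2021 + 629 = 2650
Giving 7231 / 2691 / 1372 / 7192 / 5956 / 1932 / 2650.
Period 2.
Births: 1372 * 0.512 = 702, 7192 * 0.518 = 3725 ⇒ total 4427
Band 2: 7231 * 0.961 = 6949
Band 3: 2691 * 0.946 = 2546
Band 4: 1372 * 0.934 = 1281
Band 5: 7192 * 0.938 = 6746
Band 6: 5956 * 0.92 = 5480
Band 7: 1932 * 0.94 + 2650 * 0.34 = 1816 + 901 = 2717
Giving 4427 / 6949 / 2546 / 1281 / 6746 / 5480 / 2717.
Scenario B total after 2 periods: 30146
Difference B − A = 30146 − 29883 = 263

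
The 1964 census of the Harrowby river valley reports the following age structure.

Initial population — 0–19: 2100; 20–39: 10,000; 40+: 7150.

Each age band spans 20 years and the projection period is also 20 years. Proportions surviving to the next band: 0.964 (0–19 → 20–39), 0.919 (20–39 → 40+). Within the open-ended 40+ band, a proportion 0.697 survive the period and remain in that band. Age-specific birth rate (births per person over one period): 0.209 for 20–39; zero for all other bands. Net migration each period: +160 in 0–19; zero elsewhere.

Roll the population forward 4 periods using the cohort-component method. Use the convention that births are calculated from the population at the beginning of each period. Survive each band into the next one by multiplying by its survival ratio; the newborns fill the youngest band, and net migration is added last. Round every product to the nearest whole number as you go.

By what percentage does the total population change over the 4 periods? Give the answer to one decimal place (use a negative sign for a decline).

Numbering the groups 1..3 from youngest to oldest:
After projecting period 1:
Births: 10000 * 0.209 = 2090
Group 2: 2100 * 0.964 = 2024
Group 3: 10000 * 0.919 + 7150 * 0.697 = 9190 + 4984 = 14174
Net migration: Group 1 + 160 → 2250
Population now: 0–19=2250, 20–39=2024, 40+=14174
After projecting period 2:
Births: 2024 * 0.209 = 423
Group 2: 2250 * 0.964 = 2169
Group 3: 2024 * 0.919 + 14174 * 0.697 = 1860 + 9879 = 11739
Net migration: Group 1 + 160 → 583
Population now: 0–19=583, 20–39=2169, 40+=11739
After projecting period 3:
Births: 2169 * 0.209 = 453
Group 2: 583 * 0.964 = 562
Group 3: 2169 * 0.919 + 11739 * 0.697 = 1993 + 8182 = 10175
Net migration: Group 1 + 160 → 613
Population now: 0–19=613, 20–39=562, 40+=10175
After projecting period 4:
Births: 562 * 0.209 = 117
Group 2: 613 * 0.964 = 591
Group 3: 562 * 0.919 + 10175 * 0.697 = 516 + 7092 = 7608
Net migration: Group 1 + 160 → 277
Population now: 0–19=277, 20–39=591, 40+=7608
Total: 19250 → 8476; change = -10774; percentage change = -56.0%

-56.0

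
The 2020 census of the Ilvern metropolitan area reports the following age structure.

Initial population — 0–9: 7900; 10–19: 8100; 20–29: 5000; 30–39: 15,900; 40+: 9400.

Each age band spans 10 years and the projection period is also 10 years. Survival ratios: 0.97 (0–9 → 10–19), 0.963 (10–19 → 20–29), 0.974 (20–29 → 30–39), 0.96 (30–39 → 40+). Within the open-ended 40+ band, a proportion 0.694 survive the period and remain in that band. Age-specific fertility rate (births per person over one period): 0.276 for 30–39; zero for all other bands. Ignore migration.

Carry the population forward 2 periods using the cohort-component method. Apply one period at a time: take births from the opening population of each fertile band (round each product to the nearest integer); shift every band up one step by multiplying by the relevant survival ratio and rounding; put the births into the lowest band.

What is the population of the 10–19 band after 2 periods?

4256

[period 1]
Births: 15900 × 0.276 = 4388
10–19: 7900 × 0.97 = 7663
20–29: 8100 × 0.963 = 7800
30–39: 5000 × 0.974 = 4870
40+: 15900 × 0.96 + 9400 × 0.694 = 15264 + 6524 = 21788
→ [4388, 7663, 7800, 4870, 21788]
[period 2]
Births: 4870 × 0.276 = 1344
10–19: 4388 × 0.97 = 4256
20–29: 7663 × 0.963 = 7379
30–39: 7800 × 0.974 = 7597
40+: 4870 × 0.96 + 21788 × 0.694 = 4675 + 15121 = 19796
→ [1344, 4256, 7379, 7597, 19796]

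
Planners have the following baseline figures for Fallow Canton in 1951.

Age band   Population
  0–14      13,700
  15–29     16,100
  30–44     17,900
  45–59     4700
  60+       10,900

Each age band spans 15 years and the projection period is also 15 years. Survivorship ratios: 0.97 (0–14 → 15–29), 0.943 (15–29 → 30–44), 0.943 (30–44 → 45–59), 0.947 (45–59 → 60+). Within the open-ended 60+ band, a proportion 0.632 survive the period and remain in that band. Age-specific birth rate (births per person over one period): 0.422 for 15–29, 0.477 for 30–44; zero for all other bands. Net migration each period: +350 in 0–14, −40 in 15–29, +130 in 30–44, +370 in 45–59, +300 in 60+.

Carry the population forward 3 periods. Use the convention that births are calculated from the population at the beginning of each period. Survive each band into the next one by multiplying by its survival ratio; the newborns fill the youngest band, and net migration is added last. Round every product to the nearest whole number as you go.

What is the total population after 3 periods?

81781

Numbering the groups 1..5 from youngest to oldest:
Period 1:
Births: 16100 × 0.422 = 6794 ; 17900 × 0.477 = 8538 → total 15332
Group 2: 13700 × 0.97 = 13289
Group 3: 16100 × 0.943 = 15182
Group 4: 17900 × 0.943 = 16880
Group 5: 4700 × 0.947 + 10900 × 0.632 = 4451 + 6889 = 11340
Net migration: Group 1 + 350 → 15682; Group 2 − 40 → 13249; Group 3 + 130 → 15312; Group 4 + 370 → 17250; Group 5 + 300 → 11640
End of period: [15682, 13249, 15312, 17250, 11640]
Period 2:
Births: 13249 × 0.422 = 5591 ; 15312 × 0.477 = 7304 → total 12895
Group 2: 15682 × 0.97 = 15212
Group 3: 13249 × 0.943 = 12494
Group 4: 15312 × 0.943 = 14439
Group 5: 17250 × 0.947 + 11640 × 0.632 = 16336 + 7356 = 23692
Net migration: Group 1 + 350 → 13245; Group 2 − 40 → 15172; Group 3 + 130 → 12624; Group 4 + 370 → 14809; Group 5 + 300 → 23992
End of period: [13245, 15172, 12624, 14809, 23992]
Period 3:
Births: 15172 × 0.422 = 6403 ; 12624 × 0.477 = 6022 → total 12425
Group 2: 13245 × 0.97 = 12848
Group 3: 15172 × 0.943 = 14307
Group 4: 12624 × 0.943 = 11904
Group 5: 14809 × 0.947 + 23992 × 0.632 = 14024 + 15163 = 29187
Net migration: Group 1 + 350 → 12775; Group 2 − 40 → 12808; Group 3 + 130 → 14437; Group 4 + 370 → 12274; Group 5 + 300 → 29487
End of period: [12775, 12808, 14437, 12274, 29487]
Total after period 3: 12775 + 12808 + 14437 + 12274 + 29487 = 81781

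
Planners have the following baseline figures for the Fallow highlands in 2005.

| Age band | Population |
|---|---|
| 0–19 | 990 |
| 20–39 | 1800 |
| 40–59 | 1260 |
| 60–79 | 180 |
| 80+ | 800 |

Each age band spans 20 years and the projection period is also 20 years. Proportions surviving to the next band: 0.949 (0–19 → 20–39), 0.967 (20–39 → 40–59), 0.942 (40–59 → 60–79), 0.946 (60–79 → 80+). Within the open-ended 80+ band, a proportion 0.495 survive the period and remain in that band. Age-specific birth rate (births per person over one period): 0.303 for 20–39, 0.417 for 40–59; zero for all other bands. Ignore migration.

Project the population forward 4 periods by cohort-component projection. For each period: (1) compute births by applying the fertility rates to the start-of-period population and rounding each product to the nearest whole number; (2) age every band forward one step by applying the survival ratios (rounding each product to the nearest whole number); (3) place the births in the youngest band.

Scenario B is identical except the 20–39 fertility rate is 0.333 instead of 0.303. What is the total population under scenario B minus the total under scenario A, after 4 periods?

176

Period 1:
Births: 1800 * 0.303 = 545 ; 1260 * 0.417 = 525 → total 1070
20–39: 990 * 0.949 = 940
40–59: 1800 * 0.967 = 1741
60–79: 1260 * 0.942 = 1187
80+: 180 * 0.946 + 800 * 0.495 = 170 + 396 = 566
Population now: 0–19=1070, 20–39=940, 40–59=1741, 60–79=1187, 80+=566
Period 2:
Births: 940 * 0.303 = 285 ; 1741 * 0.417 = 726 → total 1011
20–39: 1070 * 0.949 = 1015
40–59: 940 * 0.967 = 909
60–79: 1741 * 0.942 = 1640
80+: 1187 * 0.946 + 566 * 0.495 = 1123 + 280 = 1403
Population now: 0–19=1011, 20–39=1015, 40–59=909, 60–79=1640, 80+=1403
Period 3:
Births: 1015 * 0.303 = 308 ; 909 * 0.417 = 379 → total 687
20–39: 1011 * 0.949 = 959
40–59: 1015 * 0.967 = 982
60–79: 909 * 0.942 = 856
80+: 1640 * 0.946 + 1403 * 0.495 = 1551 + 694 = 2245
Population now: 0–19=687, 20–39=959, 40–59=982, 60–79=856, 80+=2245
Period 4:
Births: 959 * 0.303 = 291 ; 982 * 0.417 = 409 → total 700
20–39: 687 * 0.949 = 652
40–59: 959 * 0.967 = 927
60–79: 982 * 0.942 = 925
80+: 856 * 0.946 + 2245 * 0.495 = 810 + 1111 = 1921
Population now: 0–19=700, 20–39=652, 40–59=927, 60–79=925, 80+=1921
Scenario A total after 4 periods: 5125
Scenario B projection —
Period 1:
Births: 1800 * 0.333 = 599 ; 1260 * 0.417 = 525 → total 1124
20–39: 990 * 0.949 = 940
40–59: 1800 * 0.967 = 1741
60–79: 1260 * 0.942 = 1187
80+: 180 * 0.946 + 800 * 0.495 = 170 + 396 = 566
Population now: 0–19=1124, 20–39=940, 40–59=1741, 60–79=1187, 80+=566
Period 2:
Births: 940 * 0.333 = 313 ; 1741 * 0.417 = 726 → total 1039
20–39: 1124 * 0.949 = 1067
40–59: 940 * 0.967 = 909
60–79: 1741 * 0.942 = 1640
80+: 1187 * 0.946 + 566 * 0.495 = 1123 + 280 = 1403
Population now: 0–19=1039, 20–39=1067, 40–59=909, 60–79=1640, 80+=1403
Period 3:
Births: 1067 * 0.333 = 355 ; 909 * 0.417 = 379 → total 734
20–39: 1039 * 0.949 = 986
40–59: 1067 * 0.967 = 1032
60–79: 909 * 0.942 = 856
80+: 1640 * 0.946 + 1403 * 0.495 = 1551 + 694 = 2245
Population now: 0–19=734, 20–39=986, 40–59=1032, 60–79=856, 80+=2245
Period 4:
Births: 986 * 0.333 = 328 ; 1032 * 0.417 = 430 → total 758
20–39: 734 * 0.949 = 697
40–59: 986 * 0.967 = 953
60–79: 1032 * 0.942 = 972
80+: 856 * 0.946 + 2245 * 0.495 = 810 + 1111 = 1921
Population now: 0–19=758, 20–39=697, 40–59=953, 60–79=972, 80+=1921
Scenario B total after 4 periods: 5301
Difference B − A = 5301 − 5125 = 176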